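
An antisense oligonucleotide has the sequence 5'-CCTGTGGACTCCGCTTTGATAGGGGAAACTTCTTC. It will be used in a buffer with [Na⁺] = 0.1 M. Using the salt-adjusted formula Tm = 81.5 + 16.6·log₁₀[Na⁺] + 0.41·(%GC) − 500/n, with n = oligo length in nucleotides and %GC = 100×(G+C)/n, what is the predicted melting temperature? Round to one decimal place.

Length n = 35. Counting bases: C=9, A=6, T=11, G=9
G+C = 18, so %GC = 18/35 × 100 = 51.429%
Salt term: 16.6 × (-1) = -16.6
GC term: 0.41 × 51.429 = 21.086; length term: −500/35 = −14.286
Tm = 81.5 + (-16.6) + 21.086 − 14.286 = 71.7 → 71.7°C

71.7°C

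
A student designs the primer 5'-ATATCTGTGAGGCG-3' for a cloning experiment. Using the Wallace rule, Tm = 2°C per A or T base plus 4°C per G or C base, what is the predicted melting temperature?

Scanning the sequence gives C=2, A=3, T=4, G=5.
So N_AT = 7 and N_GC = 7.
Tm = 2(7) + 4(7) = 14 + 28 = 42°C

42°C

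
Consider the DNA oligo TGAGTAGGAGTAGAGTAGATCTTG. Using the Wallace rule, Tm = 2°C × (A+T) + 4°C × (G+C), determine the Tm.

68°C

Base counts: T=7, C=1, A=7, G=9
AT pairs contribute 14, GC pairs contribute 10.
Tm = 2×14 + 4×10 = 68°C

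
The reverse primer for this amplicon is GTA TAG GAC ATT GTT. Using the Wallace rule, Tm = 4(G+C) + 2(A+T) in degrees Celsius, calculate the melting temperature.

40°C

Scanning the sequence gives C=1, T=6, G=4, A=4.
AT pairs contribute 10, GC pairs contribute 5.
Tm = 2(10) + 4(5) = 20 + 20 = 40°C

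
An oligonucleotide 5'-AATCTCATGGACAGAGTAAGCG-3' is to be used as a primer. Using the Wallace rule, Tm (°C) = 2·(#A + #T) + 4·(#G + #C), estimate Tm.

Counting bases: G=6, C=4, T=4, A=8
A+T = 12, G+C = 10
Tm = 2(12) + 4(10) = 24 + 40 = 64°C

64°C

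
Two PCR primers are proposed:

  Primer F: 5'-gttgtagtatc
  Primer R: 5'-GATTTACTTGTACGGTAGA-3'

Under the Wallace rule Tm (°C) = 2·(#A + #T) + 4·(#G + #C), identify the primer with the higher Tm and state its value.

Primer F: A+T=7, G+C=4 → Tm = 2(7)+4(4) = 30°C
Primer R: A+T=12, G+C=7 → Tm = 2(12)+4(7) = 52°C
30°C vs 52°C → primer R is higher.

Primer R, 52°C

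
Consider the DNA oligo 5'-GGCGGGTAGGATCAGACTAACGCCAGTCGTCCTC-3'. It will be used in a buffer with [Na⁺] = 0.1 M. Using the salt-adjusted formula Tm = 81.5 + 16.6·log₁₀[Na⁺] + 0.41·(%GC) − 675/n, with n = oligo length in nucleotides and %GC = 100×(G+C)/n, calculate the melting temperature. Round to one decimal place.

Length n = 34. Base counts: A=7, G=11, C=10, T=6
G+C = 21, so %GC = 21/34 × 100 = 61.765%
Salt term: 16.6 × (-1) = -16.6
GC term: 0.41 × 61.765 = 25.324; length term: −675/34 = −19.853
Tm = 81.5 + (-16.6) + 25.324 − 19.853 = 70.371 → 70.4°C

70.4°C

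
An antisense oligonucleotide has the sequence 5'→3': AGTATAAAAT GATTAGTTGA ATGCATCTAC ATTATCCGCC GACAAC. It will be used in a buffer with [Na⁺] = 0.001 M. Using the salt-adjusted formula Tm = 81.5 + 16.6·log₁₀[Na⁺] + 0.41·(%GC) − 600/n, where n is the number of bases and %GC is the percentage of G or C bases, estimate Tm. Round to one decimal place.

32.9°C

Length n = 46. Counting bases: C=9, A=17, G=7, T=13
G+C = 16, so %GC = 16/46 × 100 = 34.783%
Salt term: 16.6 × (-3) = -49.8
GC term: 0.41 × 34.783 = 14.261; length term: −600/46 = −13.043
Tm = 81.5 + (-49.8) + 14.261 − 13.043 = 32.918 → 32.9°C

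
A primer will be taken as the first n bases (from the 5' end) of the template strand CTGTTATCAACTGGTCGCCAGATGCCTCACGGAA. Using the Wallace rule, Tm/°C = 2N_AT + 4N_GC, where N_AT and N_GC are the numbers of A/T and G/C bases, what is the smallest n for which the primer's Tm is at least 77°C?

n = 26

First 25 bases: CTGTTATCAACTGGTCGCCAGATGC → Tm = 76°C (< 77°C)
First 26 bases: CTGTTATCAACTGGTCGCCAGATGCC → Tm = 80°C (≥ 77°C)
Each additional base adds 2°C (A/T) or 4°C (G/C), so Tm is non-decreasing in n; n = 26 is the first length to reach 77°C.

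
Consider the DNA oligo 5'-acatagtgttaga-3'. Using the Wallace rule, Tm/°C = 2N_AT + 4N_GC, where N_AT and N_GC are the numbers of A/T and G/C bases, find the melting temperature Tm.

G=3, C=1, T=4, A=5
AT pairs contribute 9, GC pairs contribute 4.
Tm = 2(9) + 4(4) = 18 + 16 = 34°C

34°C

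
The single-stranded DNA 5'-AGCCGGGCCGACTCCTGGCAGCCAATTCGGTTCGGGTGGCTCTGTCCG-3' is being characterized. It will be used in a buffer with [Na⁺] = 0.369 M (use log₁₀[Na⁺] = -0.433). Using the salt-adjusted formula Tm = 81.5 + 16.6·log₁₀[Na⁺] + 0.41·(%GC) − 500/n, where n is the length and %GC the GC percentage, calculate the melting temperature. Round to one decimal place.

Length n = 48. G=17, A=5, C=16, T=10
G+C = 33, so %GC = 33/48 × 100 = 68.75%
Salt term: 16.6 × (-0.433) = -7.188
GC term: 0.41 × 68.75 = 28.188; length term: −500/48 = −10.417
Tm = 81.5 + (-7.188) + 28.188 − 10.417 = 92.083 → 92.1°C

92.1°C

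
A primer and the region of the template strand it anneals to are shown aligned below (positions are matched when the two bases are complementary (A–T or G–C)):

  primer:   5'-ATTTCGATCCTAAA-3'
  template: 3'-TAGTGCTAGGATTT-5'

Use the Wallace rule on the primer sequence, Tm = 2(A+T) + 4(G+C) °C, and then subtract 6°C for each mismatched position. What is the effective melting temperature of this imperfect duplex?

24°C

Primer base counts: A=5, T=5, G=1, C=3 → A+T=10, G+C=4
Perfect-match Tm = 2(10) + 4(4) = 20 + 16 = 36°C
Mismatches (positions where the bases are not complementary): 2 (at positions 3, 4)
Effective Tm = 36 − 2×6 = 36 − 12 = 24°C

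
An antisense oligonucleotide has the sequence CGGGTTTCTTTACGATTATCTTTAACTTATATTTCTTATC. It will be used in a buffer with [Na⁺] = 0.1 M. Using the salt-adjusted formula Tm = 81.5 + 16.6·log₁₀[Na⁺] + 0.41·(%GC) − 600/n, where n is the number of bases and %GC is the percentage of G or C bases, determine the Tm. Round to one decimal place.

61.2°C

Length n = 40. T=21, G=4, A=8, C=7
G+C = 11, so %GC = 11/40 × 100 = 27.5%
Salt term: 16.6 × (-1) = -16.6
GC term: 0.41 × 27.5 = 11.275; length term: −600/40 = −15
Tm = 81.5 + (-16.6) + 11.275 − 15 = 61.175 → 61.2°C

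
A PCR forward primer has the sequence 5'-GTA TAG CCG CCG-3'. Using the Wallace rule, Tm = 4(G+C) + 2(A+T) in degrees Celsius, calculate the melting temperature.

A=2, T=2, C=4, G=4
AT pairs contribute 4, GC pairs contribute 8.
Tm = 2(4) + 4(8) = 8 + 32 = 40°C

40°C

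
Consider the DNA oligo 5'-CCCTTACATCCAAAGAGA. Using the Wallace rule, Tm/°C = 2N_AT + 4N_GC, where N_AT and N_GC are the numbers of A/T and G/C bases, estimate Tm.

C=6, T=3, A=7, G=2
AT pairs contribute 10, GC pairs contribute 8.
Tm = 2(10) + 4(8) = 20 + 32 = 52°C

52°C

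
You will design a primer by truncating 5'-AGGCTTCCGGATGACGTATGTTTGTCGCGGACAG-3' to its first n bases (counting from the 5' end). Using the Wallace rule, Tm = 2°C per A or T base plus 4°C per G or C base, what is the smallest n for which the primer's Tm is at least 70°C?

n = 24

First 23 bases: AGGCTTCCGGATGACGTATGTTT → Tm = 68°C (< 70°C)
First 24 bases: AGGCTTCCGGATGACGTATGTTTG → Tm = 72°C (≥ 70°C)
Since every base adds ≥2°C, Tm only increases with n, so the threshold is first crossed at n = 24.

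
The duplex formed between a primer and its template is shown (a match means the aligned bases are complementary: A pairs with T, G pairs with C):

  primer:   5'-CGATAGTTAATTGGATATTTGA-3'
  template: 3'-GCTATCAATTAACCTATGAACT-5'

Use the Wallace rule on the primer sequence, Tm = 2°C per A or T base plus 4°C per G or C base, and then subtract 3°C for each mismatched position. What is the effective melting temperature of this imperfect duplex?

Primer base counts: A=7, T=9, G=5, C=1 → A+T=16, G+C=6
Perfect-match Tm = 2(16) + 4(6) = 32 + 24 = 56°C
Mismatches (positions where the bases are not complementary): 1 (at position 18)
Effective Tm = 56 − 1×3 = 56 − 3 = 53°C

53°C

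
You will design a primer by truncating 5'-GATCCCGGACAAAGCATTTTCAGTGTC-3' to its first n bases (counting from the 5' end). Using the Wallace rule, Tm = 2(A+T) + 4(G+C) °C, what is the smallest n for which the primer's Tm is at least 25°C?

n = 8

First 7 bases: GATCCCG → Tm = 24°C (< 25°C)
First 8 bases: GATCCCGG → Tm = 28°C (≥ 25°C)
Each additional base adds 2°C (A/T) or 4°C (G/C), so Tm is non-decreasing in n; n = 8 is the first length to reach 25°C.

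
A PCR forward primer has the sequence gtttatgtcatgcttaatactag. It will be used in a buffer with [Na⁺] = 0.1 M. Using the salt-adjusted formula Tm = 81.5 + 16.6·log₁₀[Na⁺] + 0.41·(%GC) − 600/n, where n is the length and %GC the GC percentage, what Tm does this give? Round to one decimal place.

Length n = 23. Scanning the sequence gives G=4, A=6, C=3, T=10.
G+C = 7, so %GC = 7/23 × 100 = 30.435%
Salt term: 16.6 × (-1) = -16.6
GC term: 0.41 × 30.435 = 12.478; length term: −600/23 = −26.087
Tm = 81.5 + (-16.6) + 12.478 − 26.087 = 51.291 → 51.3°C

51.3°C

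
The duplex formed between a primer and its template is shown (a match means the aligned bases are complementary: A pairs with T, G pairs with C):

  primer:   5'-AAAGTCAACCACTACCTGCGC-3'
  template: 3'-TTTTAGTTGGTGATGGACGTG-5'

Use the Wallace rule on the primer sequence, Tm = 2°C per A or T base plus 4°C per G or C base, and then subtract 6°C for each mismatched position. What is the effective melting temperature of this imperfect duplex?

52°C

Primer base counts: A=7, T=3, G=3, C=8 → A+T=10, G+C=11
Perfect-match Tm = 2(10) + 4(11) = 20 + 44 = 64°C
Mismatches (positions where the bases are not complementary): 2 (at positions 4, 20)
Effective Tm = 64 − 2×6 = 64 − 12 = 52°C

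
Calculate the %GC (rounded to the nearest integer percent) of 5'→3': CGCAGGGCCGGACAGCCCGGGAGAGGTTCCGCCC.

Base counts: A=5, G=14, C=13, T=2
G+C = 14 + 13 = 27 out of 34 bases
%GC = 27/34 × 100 = 79.41% ≈ 79%

79%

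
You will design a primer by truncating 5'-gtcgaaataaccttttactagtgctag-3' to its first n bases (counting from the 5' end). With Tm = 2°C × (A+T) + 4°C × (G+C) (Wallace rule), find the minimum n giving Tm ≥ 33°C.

n = 12

First 11 bases: GTCGAAATAAC → Tm = 30°C (< 33°C)
First 12 bases: GTCGAAATAACC → Tm = 34°C (≥ 33°C)
Since every base adds ≥2°C, Tm only increases with n, so the threshold is first crossed at n = 12.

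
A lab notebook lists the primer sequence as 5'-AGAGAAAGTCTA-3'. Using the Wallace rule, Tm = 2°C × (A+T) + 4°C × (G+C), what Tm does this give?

32°C

T=2, G=3, C=1, A=6
So N_AT = 8 and N_GC = 4.
Tm = 2×8 + 4×4 = 32°C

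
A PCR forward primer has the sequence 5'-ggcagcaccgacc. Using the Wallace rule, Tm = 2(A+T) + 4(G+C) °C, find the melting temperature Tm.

46°C

A=3, T=0, G=4, C=6
A+T = 3, G+C = 10
Tm = 4·10 + 2·3 = 40 + 6 = 46°C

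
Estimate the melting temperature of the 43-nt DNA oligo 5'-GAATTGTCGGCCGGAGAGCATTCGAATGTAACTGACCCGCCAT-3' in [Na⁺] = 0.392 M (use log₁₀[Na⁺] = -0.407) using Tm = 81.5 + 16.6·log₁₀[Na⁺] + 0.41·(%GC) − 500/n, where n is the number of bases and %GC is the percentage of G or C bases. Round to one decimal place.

85.0°C

Length n = 43. C=11, A=11, T=9, G=12
G+C = 23, so %GC = 23/43 × 100 = 53.488%
Salt term: 16.6 × (-0.407) = -6.756
GC term: 0.41 × 53.488 = 21.93; length term: −500/43 = −11.628
Tm = 81.5 + (-6.756) + 21.93 − 11.628 = 85.046 → 85.0°C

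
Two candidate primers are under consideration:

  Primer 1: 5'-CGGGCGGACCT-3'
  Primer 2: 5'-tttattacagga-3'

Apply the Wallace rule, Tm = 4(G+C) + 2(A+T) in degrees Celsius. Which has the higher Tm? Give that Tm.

Primer 1: A+T=2, G+C=9 → Tm = 2(2)+4(9) = 40°C
Primer 2: A+T=9, G+C=3 → Tm = 2(9)+4(3) = 30°C
40°C vs 30°C → primer 1 is higher.

Primer 1, 40°C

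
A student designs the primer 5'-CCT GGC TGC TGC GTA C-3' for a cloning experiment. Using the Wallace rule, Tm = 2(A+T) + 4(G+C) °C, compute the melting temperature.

54°C

Counting bases: T=4, G=5, C=6, A=1
AT pairs contribute 5, GC pairs contribute 11.
Tm = 2×5 + 4×11 = 54°C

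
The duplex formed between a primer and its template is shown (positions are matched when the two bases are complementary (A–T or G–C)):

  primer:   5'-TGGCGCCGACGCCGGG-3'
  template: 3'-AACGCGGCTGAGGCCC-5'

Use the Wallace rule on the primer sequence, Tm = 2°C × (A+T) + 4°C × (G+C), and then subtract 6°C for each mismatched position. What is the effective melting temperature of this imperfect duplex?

48°C

Primer base counts: A=1, T=1, G=8, C=6 → A+T=2, G+C=14
Perfect-match Tm = 2(2) + 4(14) = 4 + 56 = 60°C
Mismatches (positions where the bases are not complementary): 2 (at positions 2, 11)
Effective Tm = 60 − 2×6 = 60 − 12 = 48°C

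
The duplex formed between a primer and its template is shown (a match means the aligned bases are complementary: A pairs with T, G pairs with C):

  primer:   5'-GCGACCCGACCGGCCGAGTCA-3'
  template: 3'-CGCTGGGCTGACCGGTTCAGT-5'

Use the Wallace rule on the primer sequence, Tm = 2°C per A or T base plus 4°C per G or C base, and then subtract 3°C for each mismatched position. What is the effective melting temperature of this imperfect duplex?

Primer base counts: A=4, T=1, G=7, C=9 → A+T=5, G+C=16
Perfect-match Tm = 2(5) + 4(16) = 10 + 64 = 74°C
Mismatches (positions where the bases are not complementary): 2 (at positions 11, 16)
Effective Tm = 74 − 2×3 = 74 − 6 = 68°C

68°C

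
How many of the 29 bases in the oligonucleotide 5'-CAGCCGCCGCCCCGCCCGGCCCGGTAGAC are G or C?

Counting bases: A=3, G=9, C=16, T=1
G+C = 9 + 16 = 25

25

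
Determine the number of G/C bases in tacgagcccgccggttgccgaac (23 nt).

16

Scanning the sequence gives G=7, T=3, C=9, A=4.
Total G or C: 7 + 9 = 16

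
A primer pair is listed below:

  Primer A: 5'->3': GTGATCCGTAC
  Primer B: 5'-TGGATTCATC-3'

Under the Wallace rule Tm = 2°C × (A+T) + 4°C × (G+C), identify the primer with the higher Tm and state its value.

Primer A, 34°C

Primer A: A+T=5, G+C=6 → Tm = 2(5)+4(6) = 34°C
Primer B: A+T=6, G+C=4 → Tm = 2(6)+4(4) = 28°C
34°C vs 28°C → primer A is higher.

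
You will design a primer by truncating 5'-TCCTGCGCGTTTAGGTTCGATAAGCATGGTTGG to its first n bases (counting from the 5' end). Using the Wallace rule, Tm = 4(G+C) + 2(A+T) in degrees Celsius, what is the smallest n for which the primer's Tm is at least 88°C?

n = 29

First 28 bases: TCCTGCGCGTTTAGGTTCGATAAGCATG → Tm = 84°C (< 88°C)
First 29 bases: TCCTGCGCGTTTAGGTTCGATAAGCATGG → Tm = 88°C (≥ 88°C)
Each additional base adds 2°C (A/T) or 4°C (G/C), so Tm is non-decreasing in n; n = 29 is the first length to reach 88°C.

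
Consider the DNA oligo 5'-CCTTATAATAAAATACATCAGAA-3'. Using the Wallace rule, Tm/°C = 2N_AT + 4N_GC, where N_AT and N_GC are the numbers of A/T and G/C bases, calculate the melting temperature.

Base counts: C=4, A=12, G=1, T=6
So N_AT = 18 and N_GC = 5.
Tm = 2(18) + 4(5) = 36 + 20 = 56°C

56°C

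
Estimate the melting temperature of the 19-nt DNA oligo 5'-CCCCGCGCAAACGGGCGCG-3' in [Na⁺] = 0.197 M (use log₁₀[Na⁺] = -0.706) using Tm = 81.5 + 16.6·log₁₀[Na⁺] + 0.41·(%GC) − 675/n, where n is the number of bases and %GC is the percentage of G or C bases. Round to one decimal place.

Length n = 19. Counting bases: T=0, A=3, C=9, G=7
G+C = 16, so %GC = 16/19 × 100 = 84.211%
Salt term: 16.6 × (-0.706) = -11.72
GC term: 0.41 × 84.211 = 34.527; length term: −675/19 = −35.526
Tm = 81.5 + (-11.72) + 34.527 − 35.526 = 68.781 → 68.8°C

68.8°C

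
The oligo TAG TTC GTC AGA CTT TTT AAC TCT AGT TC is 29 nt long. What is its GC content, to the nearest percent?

Base counts: T=13, C=6, G=4, A=6
G+C = 4 + 6 = 10 out of 29 bases
%GC = 10/29 × 100 = 34.48% ≈ 34%

34%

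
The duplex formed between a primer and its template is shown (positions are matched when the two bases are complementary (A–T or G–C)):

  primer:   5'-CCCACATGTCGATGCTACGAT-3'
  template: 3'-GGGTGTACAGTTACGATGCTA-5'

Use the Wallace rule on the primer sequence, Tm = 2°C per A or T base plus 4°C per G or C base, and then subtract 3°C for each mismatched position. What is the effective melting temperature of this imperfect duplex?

Primer base counts: A=5, T=5, G=4, C=7 → A+T=10, G+C=11
Perfect-match Tm = 2(10) + 4(11) = 20 + 44 = 64°C
Mismatches (positions where the bases are not complementary): 1 (at position 11)
Effective Tm = 64 − 1×3 = 64 − 3 = 61°C

61°C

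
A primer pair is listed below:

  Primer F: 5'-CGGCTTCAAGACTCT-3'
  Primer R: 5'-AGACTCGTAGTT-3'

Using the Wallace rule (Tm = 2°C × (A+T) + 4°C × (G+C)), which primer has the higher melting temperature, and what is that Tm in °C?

Primer F: A+T=7, G+C=8 → Tm = 2(7)+4(8) = 46°C
Primer R: A+T=7, G+C=5 → Tm = 2(7)+4(5) = 34°C
46°C vs 34°C → primer F is higher.

Primer F, 46°C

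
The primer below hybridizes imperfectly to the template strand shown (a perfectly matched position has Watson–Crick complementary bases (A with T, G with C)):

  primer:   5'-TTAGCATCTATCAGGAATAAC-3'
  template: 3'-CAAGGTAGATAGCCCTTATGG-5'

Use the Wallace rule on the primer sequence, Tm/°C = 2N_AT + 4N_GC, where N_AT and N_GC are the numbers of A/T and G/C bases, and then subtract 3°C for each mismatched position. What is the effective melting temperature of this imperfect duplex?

41°C

Primer base counts: A=8, T=6, G=3, C=4 → A+T=14, G+C=7
Perfect-match Tm = 2(14) + 4(7) = 28 + 28 = 56°C
Mismatches (positions where the bases are not complementary): 5 (at positions 1, 3, 4, 13, 20)
Effective Tm = 56 − 5×3 = 56 − 15 = 41°C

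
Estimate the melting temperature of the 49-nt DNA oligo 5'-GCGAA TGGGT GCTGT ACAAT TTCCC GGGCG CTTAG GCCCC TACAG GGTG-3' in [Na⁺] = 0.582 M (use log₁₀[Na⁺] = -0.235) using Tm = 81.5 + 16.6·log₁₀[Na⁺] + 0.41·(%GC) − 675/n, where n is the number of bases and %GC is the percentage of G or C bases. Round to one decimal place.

Length n = 49. C=13, T=11, G=17, A=8
G+C = 30, so %GC = 30/49 × 100 = 61.224%
Salt term: 16.6 × (-0.235) = -3.901
GC term: 0.41 × 61.224 = 25.102; length term: −675/49 = −13.776
Tm = 81.5 + (-3.901) + 25.102 − 13.776 = 88.925 → 88.9°C

88.9°C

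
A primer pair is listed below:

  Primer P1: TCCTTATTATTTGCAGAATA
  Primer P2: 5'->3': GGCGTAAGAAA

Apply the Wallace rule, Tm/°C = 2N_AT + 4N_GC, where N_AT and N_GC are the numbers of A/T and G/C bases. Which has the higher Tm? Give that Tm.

Primer P1: A+T=15, G+C=5 → Tm = 2(15)+4(5) = 50°C
Primer P2: A+T=6, G+C=5 → Tm = 2(6)+4(5) = 32°C
50°C vs 32°C → primer P1 is higher.

Primer P1, 50°C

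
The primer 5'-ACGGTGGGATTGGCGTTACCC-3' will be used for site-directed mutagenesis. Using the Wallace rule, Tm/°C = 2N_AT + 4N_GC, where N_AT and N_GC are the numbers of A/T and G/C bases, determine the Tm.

Base counts: T=5, C=5, A=3, G=8
A+T = 8, G+C = 13
Tm = 4·13 + 2·8 = 52 + 16 = 68°C

68°C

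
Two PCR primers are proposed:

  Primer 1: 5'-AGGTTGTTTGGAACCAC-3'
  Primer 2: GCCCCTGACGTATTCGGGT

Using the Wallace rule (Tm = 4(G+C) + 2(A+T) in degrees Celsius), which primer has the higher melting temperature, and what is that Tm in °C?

Primer 1: A+T=9, G+C=8 → Tm = 2(9)+4(8) = 50°C
Primer 2: A+T=7, G+C=12 → Tm = 2(7)+4(12) = 62°C
50°C vs 62°C → primer 2 is higher.

Primer 2, 62°C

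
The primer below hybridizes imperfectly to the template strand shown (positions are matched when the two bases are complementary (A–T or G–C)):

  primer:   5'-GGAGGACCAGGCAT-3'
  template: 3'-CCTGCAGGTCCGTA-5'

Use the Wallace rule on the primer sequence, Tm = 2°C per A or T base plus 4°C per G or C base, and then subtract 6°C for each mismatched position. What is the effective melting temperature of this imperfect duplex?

Primer base counts: A=4, T=1, G=6, C=3 → A+T=5, G+C=9
Perfect-match Tm = 2(5) + 4(9) = 10 + 36 = 46°C
Mismatches (positions where the bases are not complementary): 2 (at positions 4, 6)
Effective Tm = 46 − 2×6 = 46 − 12 = 34°C

34°C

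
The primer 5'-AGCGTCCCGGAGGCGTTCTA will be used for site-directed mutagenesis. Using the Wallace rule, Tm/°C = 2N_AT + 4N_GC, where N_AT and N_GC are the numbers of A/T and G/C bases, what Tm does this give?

Scanning the sequence gives C=6, G=7, T=4, A=3.
A+T = 7, G+C = 13
Tm = 4·13 + 2·7 = 52 + 14 = 66°C

66°C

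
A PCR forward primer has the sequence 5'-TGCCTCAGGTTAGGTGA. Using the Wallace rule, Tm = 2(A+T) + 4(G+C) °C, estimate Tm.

52°C

T=5, G=6, C=3, A=3
So N_AT = 8 and N_GC = 9.
Tm = 2×8 + 4×9 = 52°C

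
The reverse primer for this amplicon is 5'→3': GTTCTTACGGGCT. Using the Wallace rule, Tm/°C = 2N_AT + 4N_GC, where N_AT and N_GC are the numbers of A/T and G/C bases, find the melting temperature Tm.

Scanning the sequence gives G=4, A=1, C=3, T=5.
A+T = 6, G+C = 7
Tm = 4·7 + 2·6 = 28 + 12 = 40°C

40°C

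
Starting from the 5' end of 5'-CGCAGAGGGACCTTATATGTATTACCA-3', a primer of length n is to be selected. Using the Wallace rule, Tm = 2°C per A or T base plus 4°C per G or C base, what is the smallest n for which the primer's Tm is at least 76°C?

n = 26

First 25 bases: CGCAGAGGGACCTTATATGTATTAC → Tm = 72°C (< 76°C)
First 26 bases: CGCAGAGGGACCTTATATGTATTACC → Tm = 76°C (≥ 76°C)
Each additional base adds 2°C (A/T) or 4°C (G/C), so Tm is non-decreasing in n; n = 26 is the first length to reach 76°C.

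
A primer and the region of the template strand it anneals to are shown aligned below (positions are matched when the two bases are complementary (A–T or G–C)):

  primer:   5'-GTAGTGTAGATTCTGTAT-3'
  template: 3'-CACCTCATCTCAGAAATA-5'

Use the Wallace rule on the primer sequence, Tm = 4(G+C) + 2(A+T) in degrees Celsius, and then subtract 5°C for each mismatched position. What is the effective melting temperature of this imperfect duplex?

28°C

Primer base counts: A=4, T=8, G=5, C=1 → A+T=12, G+C=6
Perfect-match Tm = 2(12) + 4(6) = 24 + 24 = 48°C
Mismatches (positions where the bases are not complementary): 4 (at positions 3, 5, 11, 15)
Effective Tm = 48 − 4×5 = 48 − 20 = 28°C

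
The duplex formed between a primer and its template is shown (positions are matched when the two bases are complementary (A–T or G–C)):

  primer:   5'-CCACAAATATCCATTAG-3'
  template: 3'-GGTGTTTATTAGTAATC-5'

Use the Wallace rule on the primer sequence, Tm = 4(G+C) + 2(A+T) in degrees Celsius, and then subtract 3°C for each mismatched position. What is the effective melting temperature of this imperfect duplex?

40°C

Primer base counts: A=7, T=4, G=1, C=5 → A+T=11, G+C=6
Perfect-match Tm = 2(11) + 4(6) = 22 + 24 = 46°C
Mismatches (positions where the bases are not complementary): 2 (at positions 10, 11)
Effective Tm = 46 − 2×3 = 46 − 6 = 40°C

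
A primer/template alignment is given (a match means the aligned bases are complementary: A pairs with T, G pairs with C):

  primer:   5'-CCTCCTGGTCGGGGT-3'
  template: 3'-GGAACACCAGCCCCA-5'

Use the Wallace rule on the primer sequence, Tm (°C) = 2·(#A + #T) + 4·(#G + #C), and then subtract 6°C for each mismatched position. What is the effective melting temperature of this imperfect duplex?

40°C

Primer base counts: A=0, T=4, G=6, C=5 → A+T=4, G+C=11
Perfect-match Tm = 2(4) + 4(11) = 8 + 44 = 52°C
Mismatches (positions where the bases are not complementary): 2 (at positions 4, 5)
Effective Tm = 52 − 2×6 = 52 − 12 = 40°C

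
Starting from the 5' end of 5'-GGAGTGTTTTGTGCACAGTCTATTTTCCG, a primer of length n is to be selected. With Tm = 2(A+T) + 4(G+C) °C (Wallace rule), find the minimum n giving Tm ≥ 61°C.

n = 21

First 20 bases: GGAGTGTTTTGTGCACAGTC → Tm = 60°C (< 61°C)
First 21 bases: GGAGTGTTTTGTGCACAGTCT → Tm = 62°C (≥ 61°C)
Since every base adds ≥2°C, Tm only increases with n, so the threshold is first crossed at n = 21.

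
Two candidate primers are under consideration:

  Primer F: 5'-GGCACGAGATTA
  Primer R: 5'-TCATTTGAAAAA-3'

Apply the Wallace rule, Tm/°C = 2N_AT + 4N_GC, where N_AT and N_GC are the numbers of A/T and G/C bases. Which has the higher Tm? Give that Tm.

Primer F: A+T=6, G+C=6 → Tm = 2(6)+4(6) = 36°C
Primer R: A+T=10, G+C=2 → Tm = 2(10)+4(2) = 28°C
36°C vs 28°C → primer F is higher.

Primer F, 36°C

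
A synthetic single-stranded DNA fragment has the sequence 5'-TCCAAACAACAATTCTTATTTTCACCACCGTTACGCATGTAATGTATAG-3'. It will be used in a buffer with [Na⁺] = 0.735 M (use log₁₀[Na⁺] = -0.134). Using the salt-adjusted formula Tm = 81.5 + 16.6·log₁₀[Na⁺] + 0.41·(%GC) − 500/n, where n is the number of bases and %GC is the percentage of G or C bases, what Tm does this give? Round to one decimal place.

83.3°C

Length n = 49. Base counts: A=16, G=5, C=12, T=16
G+C = 17, so %GC = 17/49 × 100 = 34.694%
Salt term: 16.6 × (-0.134) = -2.224
GC term: 0.41 × 34.694 = 14.225; length term: −500/49 = −10.204
Tm = 81.5 + (-2.224) + 14.225 − 10.204 = 83.297 → 83.3°C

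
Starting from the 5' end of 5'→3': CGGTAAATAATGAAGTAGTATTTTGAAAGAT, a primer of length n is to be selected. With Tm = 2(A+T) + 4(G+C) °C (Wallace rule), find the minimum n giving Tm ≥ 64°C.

First 24 bases: CGGTAAATAATGAAGTAGTATTTT → Tm = 60°C (< 64°C)
First 25 bases: CGGTAAATAATGAAGTAGTATTTTG → Tm = 64°C (≥ 64°C)
Since every base adds ≥2°C, Tm only increases with n, so the threshold is first crossed at n = 25.

n = 25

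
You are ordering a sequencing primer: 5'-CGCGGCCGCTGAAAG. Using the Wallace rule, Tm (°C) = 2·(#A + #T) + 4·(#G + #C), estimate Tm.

Base counts: C=5, G=6, A=3, T=1
So N_AT = 4 and N_GC = 11.
Tm = 4·11 + 2·4 = 44 + 8 = 52°C

52°C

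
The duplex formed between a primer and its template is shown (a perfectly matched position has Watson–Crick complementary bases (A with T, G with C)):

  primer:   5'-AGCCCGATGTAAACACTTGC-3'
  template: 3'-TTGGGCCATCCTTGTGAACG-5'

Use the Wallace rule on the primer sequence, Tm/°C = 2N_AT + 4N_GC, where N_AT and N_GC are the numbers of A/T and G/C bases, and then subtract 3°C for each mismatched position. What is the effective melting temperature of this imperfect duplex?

Primer base counts: A=6, T=4, G=4, C=6 → A+T=10, G+C=10
Perfect-match Tm = 2(10) + 4(10) = 20 + 40 = 60°C
Mismatches (positions where the bases are not complementary): 5 (at positions 2, 7, 9, 10, 11)
Effective Tm = 60 − 5×3 = 60 − 15 = 45°C

45°C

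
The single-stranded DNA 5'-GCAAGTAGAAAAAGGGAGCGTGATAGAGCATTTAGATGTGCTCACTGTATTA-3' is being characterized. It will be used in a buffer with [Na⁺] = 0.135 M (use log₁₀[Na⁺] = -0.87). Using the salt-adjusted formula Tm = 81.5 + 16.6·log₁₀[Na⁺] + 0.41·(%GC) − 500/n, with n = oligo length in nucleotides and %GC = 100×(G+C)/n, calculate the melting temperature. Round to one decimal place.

Length n = 52. Base counts: C=6, G=15, A=18, T=13
G+C = 21, so %GC = 21/52 × 100 = 40.385%
Salt term: 16.6 × (-0.87) = -14.442
GC term: 0.41 × 40.385 = 16.558; length term: −500/52 = −9.615
Tm = 81.5 + (-14.442) + 16.558 − 9.615 = 74.001 → 74.0°C

74.0°C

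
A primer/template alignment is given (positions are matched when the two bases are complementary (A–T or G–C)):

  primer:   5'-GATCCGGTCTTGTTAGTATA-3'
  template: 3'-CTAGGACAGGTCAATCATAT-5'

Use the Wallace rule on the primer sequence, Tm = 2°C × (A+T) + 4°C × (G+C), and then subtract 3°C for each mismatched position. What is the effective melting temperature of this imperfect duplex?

47°C

Primer base counts: A=4, T=8, G=5, C=3 → A+T=12, G+C=8
Perfect-match Tm = 2(12) + 4(8) = 24 + 32 = 56°C
Mismatches (positions where the bases are not complementary): 3 (at positions 6, 10, 11)
Effective Tm = 56 − 3×3 = 56 − 9 = 47°C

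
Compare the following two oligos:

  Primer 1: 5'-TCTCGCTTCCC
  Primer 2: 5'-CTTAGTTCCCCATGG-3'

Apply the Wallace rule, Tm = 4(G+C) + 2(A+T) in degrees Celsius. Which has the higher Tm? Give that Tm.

Primer 2, 46°C

Primer 1: A+T=4, G+C=7 → Tm = 2(4)+4(7) = 36°C
Primer 2: A+T=7, G+C=8 → Tm = 2(7)+4(8) = 46°C
36°C vs 46°C → primer 2 is higher.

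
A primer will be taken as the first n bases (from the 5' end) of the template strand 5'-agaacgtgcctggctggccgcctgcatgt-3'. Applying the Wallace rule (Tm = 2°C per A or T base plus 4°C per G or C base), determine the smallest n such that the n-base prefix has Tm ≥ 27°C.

n = 9

First 8 bases: AGAACGTG → Tm = 24°C (< 27°C)
First 9 bases: AGAACGTGC → Tm = 28°C (≥ 27°C)
Since every base adds ≥2°C, Tm only increases with n, so the threshold is first crossed at n = 9.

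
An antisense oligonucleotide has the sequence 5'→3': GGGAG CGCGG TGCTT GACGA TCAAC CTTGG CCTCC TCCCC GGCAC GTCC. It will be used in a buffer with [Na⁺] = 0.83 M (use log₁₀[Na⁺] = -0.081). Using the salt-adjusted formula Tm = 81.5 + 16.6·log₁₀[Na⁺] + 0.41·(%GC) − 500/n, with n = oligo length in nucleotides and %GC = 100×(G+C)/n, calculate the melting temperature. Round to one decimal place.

Length n = 49. Base counts: T=9, G=15, A=6, C=19
G+C = 34, so %GC = 34/49 × 100 = 69.388%
Salt term: 16.6 × (-0.081) = -1.345
GC term: 0.41 × 69.388 = 28.449; length term: −500/49 = −10.204
Tm = 81.5 + (-1.345) + 28.449 − 10.204 = 98.4 → 98.4°C

98.4°C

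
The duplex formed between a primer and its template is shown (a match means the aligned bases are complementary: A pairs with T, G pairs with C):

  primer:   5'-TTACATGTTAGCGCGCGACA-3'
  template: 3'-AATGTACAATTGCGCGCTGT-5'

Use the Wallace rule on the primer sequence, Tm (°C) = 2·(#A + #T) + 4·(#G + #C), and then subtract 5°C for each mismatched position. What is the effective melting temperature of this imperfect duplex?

55°C

Primer base counts: A=5, T=5, G=5, C=5 → A+T=10, G+C=10
Perfect-match Tm = 2(10) + 4(10) = 20 + 40 = 60°C
Mismatches (positions where the bases are not complementary): 1 (at position 11)
Effective Tm = 60 − 1×5 = 60 − 5 = 55°C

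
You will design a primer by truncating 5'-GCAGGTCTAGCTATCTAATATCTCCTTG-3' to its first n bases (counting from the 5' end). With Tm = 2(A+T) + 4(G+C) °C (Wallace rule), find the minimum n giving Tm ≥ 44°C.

First 14 bases: GCAGGTCTAGCTAT → Tm = 42°C (< 44°C)
First 15 bases: GCAGGTCTAGCTATC → Tm = 46°C (≥ 44°C)
Since every base adds ≥2°C, Tm only increases with n, so the threshold is first crossed at n = 15.

n = 15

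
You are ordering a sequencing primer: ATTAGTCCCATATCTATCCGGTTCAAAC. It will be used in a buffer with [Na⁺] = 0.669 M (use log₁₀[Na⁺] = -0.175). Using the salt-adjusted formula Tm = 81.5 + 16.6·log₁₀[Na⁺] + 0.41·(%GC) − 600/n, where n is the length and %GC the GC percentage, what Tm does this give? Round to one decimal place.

Length n = 28. T=9, G=3, C=8, A=8
G+C = 11, so %GC = 11/28 × 100 = 39.286%
Salt term: 16.6 × (-0.175) = -2.905
GC term: 0.41 × 39.286 = 16.107; length term: −600/28 = −21.429
Tm = 81.5 + (-2.905) + 16.107 − 21.429 = 73.273 → 73.3°C

73.3°C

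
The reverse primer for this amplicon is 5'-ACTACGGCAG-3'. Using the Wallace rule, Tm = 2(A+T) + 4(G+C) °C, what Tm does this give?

Base counts: C=3, T=1, A=3, G=3
A+T = 4, G+C = 6
Tm = 2×4 + 4×6 = 32°C

32°C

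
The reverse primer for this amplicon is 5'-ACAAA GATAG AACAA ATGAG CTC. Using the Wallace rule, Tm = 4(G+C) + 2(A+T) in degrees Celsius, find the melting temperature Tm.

62°C

Counting bases: T=3, A=12, C=4, G=4
So N_AT = 15 and N_GC = 8.
Tm = 4·8 + 2·15 = 32 + 30 = 62°C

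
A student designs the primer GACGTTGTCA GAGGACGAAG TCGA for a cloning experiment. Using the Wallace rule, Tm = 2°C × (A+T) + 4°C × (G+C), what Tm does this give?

74°C

T=4, G=9, C=4, A=7
A+T = 11, G+C = 13
Tm = 2(11) + 4(13) = 22 + 52 = 74°C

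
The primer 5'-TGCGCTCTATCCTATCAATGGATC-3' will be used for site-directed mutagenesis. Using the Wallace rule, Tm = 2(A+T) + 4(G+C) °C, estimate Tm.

70°C

Base counts: A=5, C=7, G=4, T=8
A+T = 13, G+C = 11
Tm = 2(13) + 4(11) = 26 + 44 = 70°C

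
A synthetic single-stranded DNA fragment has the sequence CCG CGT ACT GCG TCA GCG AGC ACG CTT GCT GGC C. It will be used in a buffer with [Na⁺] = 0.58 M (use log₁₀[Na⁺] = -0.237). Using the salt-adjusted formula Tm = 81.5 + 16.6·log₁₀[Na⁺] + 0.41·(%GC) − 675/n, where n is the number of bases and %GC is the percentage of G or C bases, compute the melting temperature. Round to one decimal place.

86.7°C

Length n = 34. Counting bases: G=11, T=6, A=4, C=13
G+C = 24, so %GC = 24/34 × 100 = 70.588%
Salt term: 16.6 × (-0.237) = -3.934
GC term: 0.41 × 70.588 = 28.941; length term: −675/34 = −19.853
Tm = 81.5 + (-3.934) + 28.941 − 19.853 = 86.654 → 86.7°C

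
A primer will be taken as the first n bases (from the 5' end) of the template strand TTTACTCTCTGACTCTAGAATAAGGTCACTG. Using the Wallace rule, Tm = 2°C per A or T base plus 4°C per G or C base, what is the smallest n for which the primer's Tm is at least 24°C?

n = 9

First 8 bases: TTTACTCT → Tm = 20°C (< 24°C)
First 9 bases: TTTACTCTC → Tm = 24°C (≥ 24°C)
Since every base adds ≥2°C, Tm only increases with n, so the threshold is first crossed at n = 9.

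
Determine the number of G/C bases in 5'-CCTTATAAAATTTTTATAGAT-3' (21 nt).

3

Counting bases: G=1, C=2, T=10, A=8
G+C = 1 + 2 = 3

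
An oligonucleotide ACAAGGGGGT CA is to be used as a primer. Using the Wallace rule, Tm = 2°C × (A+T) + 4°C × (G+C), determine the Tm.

38°C

Base counts: A=4, G=5, T=1, C=2
A+T = 5, G+C = 7
Tm = 2(5) + 4(7) = 10 + 28 = 38°C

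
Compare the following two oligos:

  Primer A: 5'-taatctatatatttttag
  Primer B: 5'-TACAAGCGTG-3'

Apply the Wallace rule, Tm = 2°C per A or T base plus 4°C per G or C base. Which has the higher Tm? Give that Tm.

Primer A, 40°C

Primer A: A+T=16, G+C=2 → Tm = 2(16)+4(2) = 40°C
Primer B: A+T=5, G+C=5 → Tm = 2(5)+4(5) = 30°C
40°C vs 30°C → primer A is higher.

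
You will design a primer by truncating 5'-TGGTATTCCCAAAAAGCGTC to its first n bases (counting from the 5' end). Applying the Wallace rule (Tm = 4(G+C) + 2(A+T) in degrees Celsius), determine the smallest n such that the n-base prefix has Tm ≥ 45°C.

First 16 bases: TGGTATTCCCAAAAAG → Tm = 44°C (< 45°C)
First 17 bases: TGGTATTCCCAAAAAGC → Tm = 48°C (≥ 45°C)
Since every base adds ≥2°C, Tm only increases with n, so the threshold is first crossed at n = 17.

n = 17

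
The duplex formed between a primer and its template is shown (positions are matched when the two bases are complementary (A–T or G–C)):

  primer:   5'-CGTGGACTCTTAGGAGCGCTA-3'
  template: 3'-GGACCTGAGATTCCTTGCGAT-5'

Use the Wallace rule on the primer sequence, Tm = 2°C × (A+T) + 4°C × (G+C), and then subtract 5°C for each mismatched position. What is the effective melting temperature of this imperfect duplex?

51°C

Primer base counts: A=4, T=5, G=7, C=5 → A+T=9, G+C=12
Perfect-match Tm = 2(9) + 4(12) = 18 + 48 = 66°C
Mismatches (positions where the bases are not complementary): 3 (at positions 2, 11, 16)
Effective Tm = 66 − 3×5 = 66 − 15 = 51°C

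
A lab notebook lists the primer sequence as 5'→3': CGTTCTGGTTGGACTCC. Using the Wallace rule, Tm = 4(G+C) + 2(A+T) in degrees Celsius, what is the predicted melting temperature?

A=1, T=6, C=5, G=5
A+T = 7, G+C = 10
Tm = 2×7 + 4×10 = 54°C

54°C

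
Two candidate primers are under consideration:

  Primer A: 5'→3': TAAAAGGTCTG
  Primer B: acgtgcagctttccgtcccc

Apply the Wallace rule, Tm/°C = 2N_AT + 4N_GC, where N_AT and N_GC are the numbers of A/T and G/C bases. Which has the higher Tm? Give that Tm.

Primer A: A+T=7, G+C=4 → Tm = 2(7)+4(4) = 30°C
Primer B: A+T=7, G+C=13 → Tm = 2(7)+4(13) = 66°C
30°C vs 66°C → primer B is higher.

Primer B, 66°C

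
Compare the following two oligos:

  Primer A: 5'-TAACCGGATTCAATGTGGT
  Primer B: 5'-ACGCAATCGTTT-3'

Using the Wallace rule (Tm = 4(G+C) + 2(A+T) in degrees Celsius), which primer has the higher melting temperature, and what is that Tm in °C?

Primer A, 54°C

Primer A: A+T=11, G+C=8 → Tm = 2(11)+4(8) = 54°C
Primer B: A+T=7, G+C=5 → Tm = 2(7)+4(5) = 34°C
54°C vs 34°C → primer A is higher.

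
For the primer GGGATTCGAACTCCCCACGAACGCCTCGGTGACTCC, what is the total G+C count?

A=7, G=9, T=6, C=14
G+C = 9 + 14 = 23

23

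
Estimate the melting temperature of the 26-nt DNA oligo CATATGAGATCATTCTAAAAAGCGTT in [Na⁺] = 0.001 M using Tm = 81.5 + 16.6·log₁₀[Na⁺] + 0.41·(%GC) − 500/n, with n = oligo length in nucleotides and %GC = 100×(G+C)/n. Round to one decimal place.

25.1°C

Length n = 26. Counting bases: A=10, G=4, C=4, T=8
G+C = 8, so %GC = 8/26 × 100 = 30.769%
Salt term: 16.6 × (-3) = -49.8
GC term: 0.41 × 30.769 = 12.615; length term: −500/26 = −19.231
Tm = 81.5 + (-49.8) + 12.615 − 19.231 = 25.084 → 25.1°C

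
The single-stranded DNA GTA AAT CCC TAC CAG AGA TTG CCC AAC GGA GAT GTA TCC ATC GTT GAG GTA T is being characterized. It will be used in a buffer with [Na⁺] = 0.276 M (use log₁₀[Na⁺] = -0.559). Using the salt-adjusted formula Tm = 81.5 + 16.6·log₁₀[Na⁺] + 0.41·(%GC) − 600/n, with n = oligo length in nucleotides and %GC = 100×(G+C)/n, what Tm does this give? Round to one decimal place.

79.6°C

Length n = 52. A=15, T=13, G=12, C=12
G+C = 24, so %GC = 24/52 × 100 = 46.154%
Salt term: 16.6 × (-0.559) = -9.279
GC term: 0.41 × 46.154 = 18.923; length term: −600/52 = −11.538
Tm = 81.5 + (-9.279) + 18.923 − 11.538 = 79.606 → 79.6°C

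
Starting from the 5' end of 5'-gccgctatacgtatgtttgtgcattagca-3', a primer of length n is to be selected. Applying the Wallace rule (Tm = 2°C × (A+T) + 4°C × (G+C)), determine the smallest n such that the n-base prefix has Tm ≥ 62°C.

n = 21

First 20 bases: GCCGCTATACGTATGTTTGT → Tm = 58°C (< 62°C)
First 21 bases: GCCGCTATACGTATGTTTGTG → Tm = 62°C (≥ 62°C)
Each additional base adds 2°C (A/T) or 4°C (G/C), so Tm is non-decreasing in n; n = 21 is the first length to reach 62°C.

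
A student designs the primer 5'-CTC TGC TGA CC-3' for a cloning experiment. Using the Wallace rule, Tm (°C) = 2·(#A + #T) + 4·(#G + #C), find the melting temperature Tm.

36°C

Scanning the sequence gives G=2, C=5, T=3, A=1.
A+T = 4, G+C = 7
Tm = 4·7 + 2·4 = 28 + 8 = 36°C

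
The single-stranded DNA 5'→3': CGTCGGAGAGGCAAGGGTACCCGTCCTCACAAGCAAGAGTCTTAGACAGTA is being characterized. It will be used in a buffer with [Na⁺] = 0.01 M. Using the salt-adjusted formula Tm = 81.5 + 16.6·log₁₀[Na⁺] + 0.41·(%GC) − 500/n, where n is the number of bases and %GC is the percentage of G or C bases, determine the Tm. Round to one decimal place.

61.0°C

Length n = 51. Counting bases: C=13, G=15, A=15, T=8
G+C = 28, so %GC = 28/51 × 100 = 54.902%
Salt term: 16.6 × (-2) = -33.2
GC term: 0.41 × 54.902 = 22.51; length term: −500/51 = −9.804
Tm = 81.5 + (-33.2) + 22.51 − 9.804 = 61.006 → 61.0°C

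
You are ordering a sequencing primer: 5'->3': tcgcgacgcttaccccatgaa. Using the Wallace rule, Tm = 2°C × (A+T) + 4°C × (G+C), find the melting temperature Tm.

66°C

Base counts: C=8, T=4, G=4, A=5
AT pairs contribute 9, GC pairs contribute 12.
Tm = 2×9 + 4×12 = 66°C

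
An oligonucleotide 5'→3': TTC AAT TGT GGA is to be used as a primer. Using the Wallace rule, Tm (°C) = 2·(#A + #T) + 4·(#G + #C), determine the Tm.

32°C

C=1, A=3, T=5, G=3
A+T = 8, G+C = 4
Tm = 2×8 + 4×4 = 32°C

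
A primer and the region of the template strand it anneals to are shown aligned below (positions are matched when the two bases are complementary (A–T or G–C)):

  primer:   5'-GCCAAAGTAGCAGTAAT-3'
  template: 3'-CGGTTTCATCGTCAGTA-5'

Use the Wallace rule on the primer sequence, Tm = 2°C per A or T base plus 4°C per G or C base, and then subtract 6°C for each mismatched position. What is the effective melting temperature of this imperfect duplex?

Primer base counts: A=7, T=3, G=4, C=3 → A+T=10, G+C=7
Perfect-match Tm = 2(10) + 4(7) = 20 + 28 = 48°C
Mismatches (positions where the bases are not complementary): 1 (at position 15)
Effective Tm = 48 − 1×6 = 48 − 6 = 42°C

42°C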